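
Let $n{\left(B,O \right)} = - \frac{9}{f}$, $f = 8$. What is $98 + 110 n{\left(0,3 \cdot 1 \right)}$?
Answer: $- \frac{103}{4} \approx -25.75$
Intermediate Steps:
$n{\left(B,O \right)} = - \frac{9}{8}$
$98 + 110 n{\left(0,3 \cdot 1 \right)} = 98 + 110 \left(- \frac{9}{8}\right) = 98 - \frac{495}{4} = - \frac{103}{4}$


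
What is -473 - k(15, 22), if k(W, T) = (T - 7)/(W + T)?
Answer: -17516/37 ≈ -473.41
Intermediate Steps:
k(W, T) = (-7 + T)/(T + W)
-473 - k(15, 22) = -473 - (-7 + 22)/(22 + 15) = -473 - 15/37 = -17516/37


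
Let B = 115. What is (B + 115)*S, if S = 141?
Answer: 32430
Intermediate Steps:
(B + 115)*S = (115 + 115)*141 = 230*141 = 32430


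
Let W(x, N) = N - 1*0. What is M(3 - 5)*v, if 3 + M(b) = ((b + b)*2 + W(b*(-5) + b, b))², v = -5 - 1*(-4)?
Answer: -97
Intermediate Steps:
W(x, N) = N (W(x, N) = N + 0 = N)
v = -1 (v = -5 + 4 = -1)
M(b) = -3 + 25*b² (M(b) = -3 + ((b + b)*2 + b)² = -3 + ((2*b)*2 + b)² = -3 + (4*b + b)² = -3 + (5*b)² = -3 + 25*b²)
M(3 - 5)*v = (-3 + 25*(3 - 5)²)*(-1) = (-3 + 25*(-2)²)*(-1) = (-3 + 25*4)*(-1) = (-3 + 100)*(-1) = 97*(-1) = -97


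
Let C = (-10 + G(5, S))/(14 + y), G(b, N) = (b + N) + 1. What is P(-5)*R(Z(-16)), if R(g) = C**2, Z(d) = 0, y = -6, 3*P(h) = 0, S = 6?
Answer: 0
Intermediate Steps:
P(h) = 0 (P(h) = (1/3)*0 = 0)
G(b, N) = 1 + N + b (G(b, N) = (N + b) + 1 = 1 + N + b)
C = 1/4 (C = (-10 + (1 + 6 + 5))/(14 - 6) = (-10 + 12)/8 = 2*(1/8) = 1/4 ≈ 0.25000)
R(g) = 1/16 (R(g) = (1/4)**2 = 1/16)
P(-5)*R(Z(-16)) = 0*(1/16) = 0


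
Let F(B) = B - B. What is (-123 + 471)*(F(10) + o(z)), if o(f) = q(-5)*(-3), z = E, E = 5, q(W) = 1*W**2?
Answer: -26100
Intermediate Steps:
q(W) = W**2
z = 5
F(B) = 0
o(f) = -75 (o(f) = (-5)**2*(-3) = 25*(-3) = -75)
(-123 + 471)*(F(10) + o(z)) = (-123 + 471)*(0 - 75) = 348*(-75) = -26100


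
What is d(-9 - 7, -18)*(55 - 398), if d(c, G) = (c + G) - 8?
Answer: 14406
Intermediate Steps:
d(c, G) = -8 + G + c (d(c, G) = (G + c) - 8 = -8 + G + c)
d(-9 - 7, -18)*(55 - 398) = (-8 - 18 + (-9 - 7))*(55 - 398) = (-8 - 18 - 16)*(-343) = -42*(-343) = 14406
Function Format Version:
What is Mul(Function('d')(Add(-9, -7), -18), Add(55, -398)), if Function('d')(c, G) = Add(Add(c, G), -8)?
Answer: 14406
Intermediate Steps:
Function('d')(c, G) = Add(-8, G, c) (Function('d')(c, G) = Add(Add(G, c), -8) = Add(-8, G, c))
Mul(Function('d')(Add(-9, -7), -18), Add(55, -398)) = Mul(Add(-8, -18, Add(-9, -7)), Add(55, -398)) = Mul(Add(-8, -18, -16), -343) = Mul(-42, -343) = 14406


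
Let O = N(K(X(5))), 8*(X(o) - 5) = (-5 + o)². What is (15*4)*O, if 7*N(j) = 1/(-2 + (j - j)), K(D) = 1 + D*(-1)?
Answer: -30/7 ≈ -4.2857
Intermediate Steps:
X(o) = 5 + (-5 + o)²/8
K(D) = 1 - D
N(j) = -1/14 (N(j) = 1/(7*(-2 + (j - j))) = 1/(7*(-2 + 0)) = (⅐)/(-2) = (⅐)*(-½) = -1/14)
O = -1/14 ≈ -0.071429
(15*4)*O = (15*4)*(-1/14) = 60*(-1/14) = -30/7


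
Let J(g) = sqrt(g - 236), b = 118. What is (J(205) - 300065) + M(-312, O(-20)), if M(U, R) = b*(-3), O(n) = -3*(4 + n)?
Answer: -300419 + I*sqrt(31) ≈ -3.0042e+5 + 5.5678*I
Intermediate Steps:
O(n) = -12 - 3*n
M(U, R) = -354 (M(U, R) = 118*(-3) = -354)
J(g) = sqrt(-236 + g)
(J(205) - 300065) + M(-312, O(-20)) = (sqrt(-236 + 205) - 300065) - 354 = (sqrt(-31) - 300065) - 354 = (I*sqrt(31) - 300065) - 354 = (-300065 + I*sqrt(31)) - 354 = -300419 + I*sqrt(31)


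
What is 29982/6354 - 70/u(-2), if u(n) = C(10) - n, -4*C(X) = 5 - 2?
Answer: -54307/1059 ≈ -51.281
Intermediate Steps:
C(X) = -3/4 (C(X) = -(5 - 2)/4 = -1/4*3 = -3/4)
u(n) = -3/4 - n
29982/6354 - 70/u(-2) = 29982/6354 - 70/(-3/4 - 1*(-2)) = 29982*(1/6354) - 70/(-3/4 + 2) = 4997/1059 - 70/5/4 = 4997/1059 - 70*4/5 = 4997/1059 - 56 = -54307/1059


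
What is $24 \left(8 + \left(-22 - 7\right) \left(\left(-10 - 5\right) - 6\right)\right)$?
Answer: $14808$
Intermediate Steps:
$24 \left(8 + \left(-22 - 7\right) \left(\left(-10 - 5\right) - 6\right)\right) = 24 \left(8 + \left(-22 - 7\right) \left(-15 - 6\right)\right) = 24 \left(8 + \left(-22 - 7\right) \left(-21\right)\right) = 24 \left(8 - -609\right) = 24 \left(8 + 609\right) = 24 \cdot 617 = 14808$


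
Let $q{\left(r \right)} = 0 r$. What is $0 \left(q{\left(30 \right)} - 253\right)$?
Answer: $0$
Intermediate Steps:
$q{\left(r \right)} = 0$
$0 \left(q{\left(30 \right)} - 253\right) = 0 \left(0 - 253\right) = 0 \left(-253\right) = 0$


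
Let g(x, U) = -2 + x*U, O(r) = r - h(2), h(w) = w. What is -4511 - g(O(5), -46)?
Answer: -4371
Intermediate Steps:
O(r) = -2 + r (O(r) = r - 1*2 = r - 2 = -2 + r)
g(x, U) = -2 + U*x
-4511 - g(O(5), -46) = -4511 - (-2 - 46*(-2 + 5)) = -4511 - (-2 - 46*3) = -4511 - (-2 - 138) = -4511 - 1*(-140) = -4511 + 140 = -4371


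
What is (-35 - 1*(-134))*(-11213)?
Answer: -1110087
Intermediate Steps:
(-35 - 1*(-134))*(-11213) = (-35 + 134)*(-11213) = 99*(-11213) = -1110087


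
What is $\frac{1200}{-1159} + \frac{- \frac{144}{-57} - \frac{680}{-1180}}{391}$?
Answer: $- \frac{27470642}{26736971} \approx -1.0274$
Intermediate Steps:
$\frac{1200}{-1159} + \frac{- \frac{144}{-57} - \frac{680}{-1180}}{391} = 1200 \left(- \frac{1}{1159}\right) + \left(\left(-144\right) \left(- \frac{1}{57}\right) - - \frac{34}{59}\right) \frac{1}{391} = - \frac{1200}{1159} + \left(\frac{48}{19} + \frac{34}{59}\right) \frac{1}{391} = - \frac{1200}{1159} + \frac{3478}{1121} \cdot \frac{1}{391} = - \frac{1200}{1159} + \frac{3478}{438311} = - \frac{27470642}{26736971}$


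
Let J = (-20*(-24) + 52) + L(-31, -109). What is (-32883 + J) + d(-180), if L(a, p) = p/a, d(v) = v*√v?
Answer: -1002772/31 - 1080*I*√5 ≈ -32347.0 - 2415.0*I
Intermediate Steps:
d(v) = v^(3/2)
J = 16601/31 (J = (-20*(-24) + 52) - 109/(-31) = (480 + 52) - 109*(-1/31) = 532 + 109/31 = 16601/31 ≈ 535.52)
(-32883 + J) + d(-180) = (-32883 + 16601/31) + (-180)^(3/2) = -1002772/31 - 1080*I*√5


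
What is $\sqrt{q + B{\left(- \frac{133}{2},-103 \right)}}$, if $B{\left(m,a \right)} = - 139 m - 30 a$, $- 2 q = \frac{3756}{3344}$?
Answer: $\frac{\sqrt{8619441314}}{836} \approx 111.05$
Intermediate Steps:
$q = - \frac{939}{1672}$ ($q = - \frac{3756 \cdot \frac{1}{3344}}{2} = \left(- \frac{1}{2}\right) \frac{939}{836} = - \frac{939}{1672} \approx -0.5616$)
$\sqrt{q + B{\left(- \frac{133}{2},-103 \right)}} = \sqrt{- \frac{939}{1672} - \left(-3090 + 139 \left(- \frac{133}{2}\right)\right)} = \sqrt{- \frac{939}{1672} - \left(-3090 + 139 \left(\left(-133\right) \frac{1}{2}\right)\right)} = \sqrt{- \frac{939}{1672} + \left(\left(-139\right) \left(- \frac{133}{2}\right) + 3090\right)} = \sqrt{- \frac{939}{1672} + \left(\frac{18487}{2} + 3090\right)} = \sqrt{- \frac{939}{1672} + \frac{24667}{2}} = \sqrt{\frac{20620673}{1672}} = \frac{\sqrt{8619441314}}{836}$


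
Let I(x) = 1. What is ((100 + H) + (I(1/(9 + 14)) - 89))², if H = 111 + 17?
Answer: 19600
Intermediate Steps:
H = 128
((100 + H) + (I(1/(9 + 14)) - 89))² = ((100 + 128) + (1 - 89))² = (228 - 88)² = 140² = 19600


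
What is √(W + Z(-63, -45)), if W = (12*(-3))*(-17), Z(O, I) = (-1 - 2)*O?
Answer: 3*√89 ≈ 28.302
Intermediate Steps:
Z(O, I) = -3*O
W = 612 (W = -36*(-17) = 612)
√(W + Z(-63, -45)) = √(612 - 3*(-63)) = √(612 + 189) = √801 = 3*√89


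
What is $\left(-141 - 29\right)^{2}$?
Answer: $28900$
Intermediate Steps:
$\left(-141 - 29\right)^{2} = \left(-170\right)^{2} = 28900$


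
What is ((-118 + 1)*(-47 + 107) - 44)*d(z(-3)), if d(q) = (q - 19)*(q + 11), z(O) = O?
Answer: 1243264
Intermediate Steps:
d(q) = (-19 + q)*(11 + q)
((-118 + 1)*(-47 + 107) - 44)*d(z(-3)) = ((-118 + 1)*(-47 + 107) - 44)*(-209 + (-3)² - 8*(-3)) = (-117*60 - 44)*(-209 + 9 + 24) = (-7020 - 44)*(-176) = -7064*(-176) = 1243264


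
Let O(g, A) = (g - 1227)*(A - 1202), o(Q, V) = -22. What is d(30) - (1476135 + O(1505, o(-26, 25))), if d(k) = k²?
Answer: -1134963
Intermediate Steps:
O(g, A) = (-1227 + g)*(-1202 + A)
d(30) - (1476135 + O(1505, o(-26, 25))) = 30² - (1476135 + (1474854 - 1227*(-22) - 1202*1505 - 22*1505)) = 900 - (1476135 + (1474854 + 26994 - 1809010 - 33110)) = 900 - (1476135 - 340272) = 900 - 1*1135863 = 900 - 1135863 = -1134963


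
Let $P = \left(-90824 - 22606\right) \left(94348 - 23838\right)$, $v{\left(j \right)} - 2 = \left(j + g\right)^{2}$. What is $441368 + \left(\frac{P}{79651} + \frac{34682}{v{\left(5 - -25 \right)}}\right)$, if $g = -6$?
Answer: $\frac{713625929313}{2092649} \approx 3.4102 \cdot 10^{5}$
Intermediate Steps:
$v{\left(j \right)} = 2 + \left(-6 + j\right)^{2}$ ($v{\left(j \right)} = 2 + \left(j - 6\right)^{2} = 2 + \left(-6 + j\right)^{2}$)
$P = -7997949300$ ($P = \left(-113430\right) 70510 = -7997949300$)
$441368 + \left(\frac{P}{79651} + \frac{34682}{v{\left(5 - -25 \right)}}\right) = 441368 + \left(- \frac{7997949300}{79651} + \frac{34682}{2 + \left(-6 + \left(5 - -25\right)\right)^{2}}\right) = 441368 + \left(\left(-7997949300\right) \frac{1}{79651} + \frac{34682}{2 + \left(-6 + \left(5 + 25\right)\right)^{2}}\right) = 441368 - \left(\frac{727086300}{7241} - \frac{34682}{2 + \left(-6 + 30\right)^{2}}\right) = 441368 - \left(\frac{727086300}{7241} - \frac{34682}{2 + 24^{2}}\right) = 441368 - \left(\frac{727086300}{7241} - \frac{34682}{2 + 576}\right) = 441368 - \left(\frac{727086300}{7241} - \frac{34682}{578}\right) = 441368 + \left(- \frac{727086300}{7241} + 34682 \cdot \frac{1}{578}\right) = 441368 + \left(- \frac{727086300}{7241} + \frac{17341}{289}\right) = 441368 - \frac{210002374519}{2092649} = \frac{713625929313}{2092649}$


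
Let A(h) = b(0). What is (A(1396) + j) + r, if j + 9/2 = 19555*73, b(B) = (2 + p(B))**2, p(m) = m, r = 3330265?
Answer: 9515559/2 ≈ 4.7578e+6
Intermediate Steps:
b(B) = (2 + B)**2
A(h) = 4 (A(h) = (2 + 0)**2 = 2**2 = 4)
j = 2855021/2 (j = -9/2 + 19555*73 = -9/2 + 1427515 = 2855021/2 ≈ 1.4275e+6)
(A(1396) + j) + r = (4 + 2855021/2) + 3330265 = 2855029/2 + 3330265 = 9515559/2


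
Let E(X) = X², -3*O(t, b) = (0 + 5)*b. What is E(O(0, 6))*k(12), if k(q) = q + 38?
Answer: 5000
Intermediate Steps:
O(t, b) = -5*b/3 (O(t, b) = -(0 + 5)*b/3 = -5*b/3)
k(q) = 38 + q
E(O(0, 6))*k(12) = (-5/3*6)²*(38 + 12) = (-10)²*50 = 100*50 = 5000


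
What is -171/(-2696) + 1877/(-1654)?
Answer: -2388779/2229592 ≈ -1.0714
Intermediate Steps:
-171/(-2696) + 1877/(-1654) = -171*(-1/2696) + 1877*(-1/1654) = 171/2696 - 1877/1654 = -2388779/2229592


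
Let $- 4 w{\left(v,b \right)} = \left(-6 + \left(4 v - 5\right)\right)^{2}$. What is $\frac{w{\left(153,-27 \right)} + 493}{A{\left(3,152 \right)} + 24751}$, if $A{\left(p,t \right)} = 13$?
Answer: $- \frac{2379}{656} \approx -3.6265$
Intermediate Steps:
$w{\left(v,b \right)} = - \frac{\left(-11 + 4 v\right)^{2}}{4}$ ($w{\left(v,b \right)} = - \frac{\left(-6 + \left(4 v - 5\right)\right)^{2}}{4} = - \frac{\left(-6 + \left(-5 + 4 v\right)\right)^{2}}{4} = - \frac{\left(-11 + 4 v\right)^{2}}{4}$)
$\frac{w{\left(153,-27 \right)} + 493}{A{\left(3,152 \right)} + 24751} = \frac{- \frac{\left(-11 + 4 \cdot 153\right)^{2}}{4} + 493}{13 + 24751} = \frac{- \frac{\left(-11 + 612\right)^{2}}{4} + 493}{24764} = \left(- \frac{601^{2}}{4} + 493\right) \frac{1}{24764} = \left(\left(- \frac{1}{4}\right) 361201 + 493\right) \frac{1}{24764} = \left(- \frac{361201}{4} + 493\right) \frac{1}{24764} = \left(- \frac{359229}{4}\right) \frac{1}{24764} = - \frac{2379}{656}$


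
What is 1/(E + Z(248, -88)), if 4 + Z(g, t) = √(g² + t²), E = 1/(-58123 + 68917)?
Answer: 466030950/8066250591503 + 932083488*√1082/8066250591503 ≈ 0.0038588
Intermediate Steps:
E = 1/10794 ≈ 9.2644e-5
Z(g, t) = -4 + √(g² + t²)
1/(E + Z(248, -88)) = 1/(1/10794 + (-4 + √(248² + (-88)²))) = 1/(1/10794 + (-4 + √(61504 + 7744))) = 1/(1/10794 + (-4 + √69248)) = 1/(1/10794 + (-4 + 8*√1082)) = 1/(-43175/10794 + 8*√1082)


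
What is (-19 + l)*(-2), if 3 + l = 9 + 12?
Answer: 2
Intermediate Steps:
l = 18 (l = -3 + (9 + 12) = -3 + 21 = 18)
(-19 + l)*(-2) = (-19 + 18)*(-2) = -1*(-2) = 2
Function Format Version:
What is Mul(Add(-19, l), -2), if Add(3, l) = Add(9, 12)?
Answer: 2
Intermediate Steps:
l = 18 (l = Add(-3, Add(9, 12)) = Add(-3, 21) = 18)
Mul(Add(-19, l), -2) = Mul(Add(-19, 18), -2) = Mul(-1, -2) = 2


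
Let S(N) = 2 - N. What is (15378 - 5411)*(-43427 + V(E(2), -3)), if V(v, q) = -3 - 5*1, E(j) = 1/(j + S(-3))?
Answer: -432916645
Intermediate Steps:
E(j) = 1/(5 + j) (E(j) = 1/(j + (2 - 1*(-3))) = 1/(j + (2 + 3)) = 1/(j + 5) = 1/(5 + j))
V(v, q) = -8 (V(v, q) = -3 - 5 = -8)
(15378 - 5411)*(-43427 + V(E(2), -3)) = (15378 - 5411)*(-43427 - 8) = 9967*(-43435) = -432916645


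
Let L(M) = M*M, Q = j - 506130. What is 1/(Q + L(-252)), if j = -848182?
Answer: -1/1290808 ≈ -7.7471e-7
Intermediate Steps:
Q = -1354312 (Q = -848182 - 506130 = -1354312)
L(M) = M²
1/(Q + L(-252)) = 1/(-1354312 + (-252)²) = 1/(-1354312 + 63504) = 1/(-1290808) = -1/1290808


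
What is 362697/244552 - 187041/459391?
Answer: 120878486895/112344987832 ≈ 1.0760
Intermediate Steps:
362697/244552 - 187041/459391 = 120878486895/112344987832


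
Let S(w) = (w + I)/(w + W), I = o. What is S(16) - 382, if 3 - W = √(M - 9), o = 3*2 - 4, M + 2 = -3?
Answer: -47636/125 + 6*I*√14/125 ≈ -381.09 + 0.1796*I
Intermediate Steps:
M = -5 (M = -2 - 3 = -5)
o = 2 (o = 6 - 4 = 2)
I = 2
W = 3 - I*√14 (W = 3 - √(-5 - 9) = 3 - √(-14) = 3 - I*√14 ≈ 3.0 - 3.7417*I)
S(w) = (2 + w)/(3 + w - I*√14) (S(w) = (w + 2)/(w + (3 - I*√14)) = (2 + w)/(3 + w - I*√14))
S(16) - 382 = (2 + 16)/(3 + 16 - I*√14) - 382 = 18/(19 - I*√14) - 382 = -382 + 18/(19 - I*√14)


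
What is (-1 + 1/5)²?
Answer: 16/25 ≈ 0.64000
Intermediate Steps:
(-1 + 1/5)² = (-1 + ⅕)² = (-⅘)² = 16/25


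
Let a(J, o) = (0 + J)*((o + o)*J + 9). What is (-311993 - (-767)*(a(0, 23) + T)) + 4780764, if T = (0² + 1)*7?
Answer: 4474140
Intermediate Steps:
T = 7 (T = (0 + 1)*7 = 1*7 = 7)
a(J, o) = J*(9 + 2*J*o) (a(J, o) = J*((2*o)*J + 9) = J*(2*J*o + 9) = J*(9 + 2*J*o))
(-311993 - (-767)*(a(0, 23) + T)) + 4780764 = (-311993 - (-767)*(0*(9 + 2*0*23) + 7)) + 4780764 = (-311993 - (-767)*(0*(9 + 0) + 7)) + 4780764 = (-311993 - (-767)*(0*9 + 7)) + 4780764 = (-311993 - (-767)*(0 + 7)) + 4780764 = (-311993 - (-767)*7) + 4780764 = (-311993 - 1*(-5369)) + 4780764 = (-311993 + 5369) + 4780764 = -306624 + 4780764 = 4474140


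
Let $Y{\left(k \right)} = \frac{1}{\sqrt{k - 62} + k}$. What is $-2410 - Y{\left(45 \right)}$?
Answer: $\frac{- 2410 \sqrt{17} + 108451 i}{\sqrt{17} - 45 i} \approx -2410.0 + 0.002019 i$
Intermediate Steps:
$Y{\left(k \right)} = \frac{1}{k + \sqrt{-62 + k}}$ ($Y{\left(k \right)} = \frac{1}{\sqrt{-62 + k} + k} = \frac{1}{k + \sqrt{-62 + k}}$)
$-2410 - Y{\left(45 \right)} = -2410 - \frac{1}{45 + \sqrt{-62 + 45}} = -2410 - \frac{1}{45 + \sqrt{-17}} = -2410 - \frac{1}{45 + i \sqrt{17}}$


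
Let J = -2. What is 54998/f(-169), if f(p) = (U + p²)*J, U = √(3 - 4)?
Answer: -785398939/815730722 + 27499*I/815730722 ≈ -0.96282 + 3.3711e-5*I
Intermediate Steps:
U = I (U = √(-1) = I ≈ 1.0*I)
f(p) = -2*I - 2*p² (f(p) = (I + p²)*(-2) = -2*I - 2*p²)
54998/f(-169) = 54998/(-2*I - 2*(-169)²) = 54998/(-2*I - 2*28561) = 54998/(-2*I - 57122) = 54998/(-57122 - 2*I) = 54998*((-57122 + 2*I)/3262922888) = 27499*(-57122 + 2*I)/1631461444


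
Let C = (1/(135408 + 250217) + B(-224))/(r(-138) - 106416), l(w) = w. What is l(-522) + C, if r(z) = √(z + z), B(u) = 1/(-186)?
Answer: -5888843376414467408/11281309151310625 + 385439*I*√69/406127129447182500 ≈ -522.0 + 7.8835e-12*I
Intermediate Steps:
B(u) = -1/186
r(z) = √2*√z (r(z) = √(2*z) = √2*√z)
C = -385439/(71726250*(-106416 + 2*I*√69)) (C = (1/(135408 + 250217) - 1/186)/(√2*√(-138) - 106416) = (1/385625 - 1/186)/(√2*(I*√138) - 106416) = (1/385625 - 1/186)/(2*I*√69 - 106416) = -385439/(71726250*(-106416 + 2*I*√69)) ≈ 5.0498e-8 + 7.8835e-12*I)
l(-522) + C = -522 + (569678842/11281309151310625 + 385439*I*√69/406127129447182500) = -5888843376414467408/11281309151310625 + 385439*I*√69/406127129447182500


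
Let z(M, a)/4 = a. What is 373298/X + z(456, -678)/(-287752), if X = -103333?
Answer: -13392125875/3716784677 ≈ -3.6031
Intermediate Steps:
z(M, a) = 4*a
373298/X + z(456, -678)/(-287752) = 373298/(-103333) + (4*(-678))/(-287752) = 373298*(-1/103333) - 2712*(-1/287752) = -373298/103333 + 339/35969 = -13392125875/3716784677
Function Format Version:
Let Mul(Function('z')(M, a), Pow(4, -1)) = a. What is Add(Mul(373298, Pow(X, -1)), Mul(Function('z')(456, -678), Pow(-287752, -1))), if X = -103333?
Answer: Rational(-13392125875, 3716784677) ≈ -3.6031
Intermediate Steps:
Function('z')(M, a) = Mul(4, a)
Add(Mul(373298, Pow(X, -1)), Mul(Function('z')(456, -678), Pow(-287752, -1))) = Add(Mul(373298, Pow(-103333, -1)), Mul(Mul(4, -678), Pow(-287752, -1))) = Add(Mul(373298, Rational(-1, 103333)), Mul(-2712, Rational(-1, 287752))) = Add(Rational(-373298, 103333), Rational(339, 35969)) = Rational(-13392125875, 3716784677)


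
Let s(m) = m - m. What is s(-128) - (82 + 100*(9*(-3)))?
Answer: 2618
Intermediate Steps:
s(m) = 0
s(-128) - (82 + 100*(9*(-3))) = 0 - (82 + 100*(9*(-3))) = 0 - (82 + 100*(-27)) = 0 - (82 - 2700) = 0 - 1*(-2618) = 0 + 2618 = 2618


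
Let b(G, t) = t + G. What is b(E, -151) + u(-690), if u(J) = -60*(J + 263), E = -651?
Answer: 24818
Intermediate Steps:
u(J) = -15780 - 60*J (u(J) = -60*(263 + J) = -15780 - 60*J)
b(G, t) = G + t
b(E, -151) + u(-690) = (-651 - 151) + (-15780 - 60*(-690)) = -802 + (-15780 + 41400) = -802 + 25620 = 24818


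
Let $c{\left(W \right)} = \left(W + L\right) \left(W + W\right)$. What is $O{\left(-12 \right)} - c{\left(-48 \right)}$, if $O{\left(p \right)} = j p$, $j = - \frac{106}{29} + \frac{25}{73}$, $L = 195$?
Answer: $\frac{29959260}{2117} \approx 14152.0$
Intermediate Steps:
$j = - \frac{7013}{2117}$ ($j = \left(-106\right) \frac{1}{29} + 25 \cdot \frac{1}{73} = - \frac{106}{29} + \frac{25}{73} = - \frac{7013}{2117} \approx -3.3127$)
$c{\left(W \right)} = 2 W \left(195 + W\right)$ ($c{\left(W \right)} = \left(W + 195\right) \left(W + W\right) = \left(195 + W\right) 2 W = 2 W \left(195 + W\right)$)
$O{\left(p \right)} = - \frac{7013 p}{2117}$
$O{\left(-12 \right)} - c{\left(-48 \right)} = \left(- \frac{7013}{2117}\right) \left(-12\right) - 2 \left(-48\right) \left(195 - 48\right) = \frac{84156}{2117} - 2 \left(-48\right) 147 = \frac{84156}{2117} - -14112 = \frac{84156}{2117} + 14112 = \frac{29959260}{2117}$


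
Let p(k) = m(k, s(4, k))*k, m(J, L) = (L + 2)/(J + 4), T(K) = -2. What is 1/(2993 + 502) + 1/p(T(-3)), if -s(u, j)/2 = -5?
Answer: -387/4660 ≈ -0.083047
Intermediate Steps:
s(u, j) = 10 (s(u, j) = -2*(-5) = 10)
m(J, L) = (2 + L)/(4 + J)
p(k) = 12*k/(4 + k) (p(k) = ((2 + 10)/(4 + k))*k = (12/(4 + k))*k = 12*k/(4 + k))
1/(2993 + 502) + 1/p(T(-3)) = 1/(2993 + 502) + 1/(12*(-2)/(4 - 2)) = 1/3495 + 1/(12*(-2)/2) = 1/3495 + 1/(12*(-2)*(½)) = 1/3495 + 1/(-12) = 1/3495 - 1/12 = -387/4660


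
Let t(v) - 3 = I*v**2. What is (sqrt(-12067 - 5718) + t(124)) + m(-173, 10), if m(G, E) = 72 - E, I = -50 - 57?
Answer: -1645167 + I*sqrt(17785) ≈ -1.6452e+6 + 133.36*I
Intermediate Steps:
I = -107
t(v) = 3 - 107*v**2
(sqrt(-12067 - 5718) + t(124)) + m(-173, 10) = (sqrt(-12067 - 5718) + (3 - 107*124**2)) + (72 - 1*10) = (sqrt(-17785) + (3 - 107*15376)) + (72 - 10) = (I*sqrt(17785) + (3 - 1645232)) + 62 = (I*sqrt(17785) - 1645229) + 62 = (-1645229 + I*sqrt(17785)) + 62 = -1645167 + I*sqrt(17785)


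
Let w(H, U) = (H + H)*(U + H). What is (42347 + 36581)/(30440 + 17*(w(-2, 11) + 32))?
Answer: 19732/7593 ≈ 2.5987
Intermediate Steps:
w(H, U) = 2*H*(H + U) (w(H, U) = (2*H)*(H + U) = 2*H*(H + U))
(42347 + 36581)/(30440 + 17*(w(-2, 11) + 32)) = (42347 + 36581)/(30440 + 17*(2*(-2)*(-2 + 11) + 32)) = 78928/(30440 + 17*(2*(-2)*9 + 32)) = 78928/(30440 + 17*(-36 + 32)) = 78928/(30440 + 17*(-4)) = 78928/(30440 - 68) = 78928/30372 = 78928*(1/30372) = 19732/7593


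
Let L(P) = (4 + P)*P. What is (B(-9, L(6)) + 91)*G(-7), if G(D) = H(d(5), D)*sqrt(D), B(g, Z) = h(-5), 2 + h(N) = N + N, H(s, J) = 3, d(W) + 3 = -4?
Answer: 237*I*sqrt(7) ≈ 627.04*I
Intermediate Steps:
d(W) = -7 (d(W) = -3 - 4 = -7)
L(P) = P*(4 + P)
h(N) = -2 + 2*N (h(N) = -2 + (N + N) = -2 + 2*N)
B(g, Z) = -12 (B(g, Z) = -2 + 2*(-5) = -2 - 10 = -12)
G(D) = 3*sqrt(D)
(B(-9, L(6)) + 91)*G(-7) = (-12 + 91)*(3*sqrt(-7)) = 79*(3*(I*sqrt(7))) = 79*(3*I*sqrt(7)) = 237*I*sqrt(7)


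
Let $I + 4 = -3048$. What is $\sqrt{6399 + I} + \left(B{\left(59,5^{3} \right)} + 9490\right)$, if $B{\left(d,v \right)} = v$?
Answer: $9615 + \sqrt{3347} \approx 9672.9$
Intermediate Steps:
$I = -3052$ ($I = -4 - 3048 = -3052$)
$\sqrt{6399 + I} + \left(B{\left(59,5^{3} \right)} + 9490\right) = \sqrt{6399 - 3052} + \left(5^{3} + 9490\right) = \sqrt{3347} + \left(125 + 9490\right) = \sqrt{3347} + 9615 = 9615 + \sqrt{3347}$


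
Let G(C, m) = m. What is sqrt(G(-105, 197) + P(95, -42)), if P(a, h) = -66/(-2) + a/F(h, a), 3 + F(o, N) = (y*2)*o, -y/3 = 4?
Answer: sqrt(9296049)/201 ≈ 15.169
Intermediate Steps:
y = -12 (y = -3*4 = -12)
F(o, N) = -3 - 24*o (F(o, N) = -3 + (-12*2)*o = -3 - 24*o)
P(a, h) = 33 + a/(-3 - 24*h) (P(a, h) = -66/(-2) + a/(-3 - 24*h) = -66*(-1/2) + a/(-3 - 24*h) = 33 + a/(-3 - 24*h))
sqrt(G(-105, 197) + P(95, -42)) = sqrt(197 + (99 - 1*95 + 792*(-42))/(3*(1 + 8*(-42)))) = sqrt(197 + (99 - 95 - 33264)/(3*(1 - 336))) = sqrt(197 + (1/3)*(-33260)/(-335)) = sqrt(197 + (1/3)*(-1/335)*(-33260)) = sqrt(197 + 6652/201) = sqrt(46249/201) = sqrt(9296049)/201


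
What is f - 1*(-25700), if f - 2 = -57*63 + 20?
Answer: 22131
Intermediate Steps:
f = -3569 (f = 2 + (-57*63 + 20) = 2 + (-3591 + 20) = 2 - 3571 = -3569)
f - 1*(-25700) = -3569 - 1*(-25700) = -3569 + 25700 = 22131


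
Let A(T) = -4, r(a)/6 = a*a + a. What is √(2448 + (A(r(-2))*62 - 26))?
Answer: √2174 ≈ 46.626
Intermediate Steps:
r(a) = 6*a + 6*a² (r(a) = 6*(a*a + a) = 6*(a² + a) = 6*(a + a²) = 6*a + 6*a²)
√(2448 + (A(r(-2))*62 - 26)) = √(2448 + (-4*62 - 26)) = √(2448 + (-248 - 26)) = √(2448 - 274) = √2174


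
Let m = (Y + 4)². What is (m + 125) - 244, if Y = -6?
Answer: -115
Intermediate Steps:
m = 4 (m = (-6 + 4)² = (-2)² = 4)
(m + 125) - 244 = (4 + 125) - 244 = 129 - 244 = -115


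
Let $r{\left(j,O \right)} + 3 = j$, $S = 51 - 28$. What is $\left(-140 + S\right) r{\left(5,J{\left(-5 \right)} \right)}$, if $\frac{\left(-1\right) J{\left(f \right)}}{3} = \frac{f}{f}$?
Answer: $-234$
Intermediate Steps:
$J{\left(f \right)} = -3$ ($J{\left(f \right)} = - 3 \frac{f}{f} = \left(-3\right) 1 = -3$)
$S = 23$
$r{\left(j,O \right)} = -3 + j$
$\left(-140 + S\right) r{\left(5,J{\left(-5 \right)} \right)} = \left(-140 + 23\right) \left(-3 + 5\right) = \left(-117\right) 2 = -234$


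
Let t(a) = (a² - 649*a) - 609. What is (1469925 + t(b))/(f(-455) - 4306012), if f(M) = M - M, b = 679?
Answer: -744843/2153006 ≈ -0.34595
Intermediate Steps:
t(a) = -609 + a² - 649*a
f(M) = 0
(1469925 + t(b))/(f(-455) - 4306012) = (1469925 + (-609 + 679² - 649*679))/(0 - 4306012) = (1469925 + (-609 + 461041 - 440671))/(-4306012) = (1469925 + 19761)*(-1/4306012) = 1489686*(-1/4306012) = -744843/2153006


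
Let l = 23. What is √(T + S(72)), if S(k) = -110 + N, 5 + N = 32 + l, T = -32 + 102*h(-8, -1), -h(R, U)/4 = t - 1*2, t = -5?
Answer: 2*√691 ≈ 52.574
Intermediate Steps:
h(R, U) = 28 (h(R, U) = -4*(-5 - 1*2) = -4*(-5 - 2) = -4*(-7) = 28)
T = 2824 (T = -32 + 102*28 = -32 + 2856 = 2824)
N = 50 (N = -5 + (32 + 23) = -5 + 55 = 50)
S(k) = -60 (S(k) = -110 + 50 = -60)
√(T + S(72)) = √(2824 - 60) = √2764 = 2*√691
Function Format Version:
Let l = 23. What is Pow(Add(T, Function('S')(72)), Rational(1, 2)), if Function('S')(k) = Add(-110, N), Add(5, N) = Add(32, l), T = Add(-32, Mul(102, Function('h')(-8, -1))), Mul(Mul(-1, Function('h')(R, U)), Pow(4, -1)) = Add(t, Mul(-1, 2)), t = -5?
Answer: Mul(2, Pow(691, Rational(1, 2))) ≈ 52.574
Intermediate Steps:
Function('h')(R, U) = 28 (Function('h')(R, U) = Mul(-4, Add(-5, Mul(-1, 2))) = Mul(-4, Add(-5, -2)) = Mul(-4, -7) = 28)
T = 2824 (T = Add(-32, Mul(102, 28)) = Add(-32, 2856) = 2824)
N = 50 (N = Add(-5, Add(32, 23)) = Add(-5, 55) = 50)
Function('S')(k) = -60 (Function('S')(k) = Add(-110, 50) = -60)
Pow(Add(T, Function('S')(72)), Rational(1, 2)) = Pow(Add(2824, -60), Rational(1, 2)) = Pow(2764, Rational(1, 2)) = Mul(2, Pow(691, Rational(1, 2)))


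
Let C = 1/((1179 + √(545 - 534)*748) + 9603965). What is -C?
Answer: -1200643/11532348138274 + 187*√11/23064696276548 ≈ -1.0408e-7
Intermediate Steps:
C = 1/(9605144 + 748*√11) (C = 1/((1179 + √11*748) + 9603965) = 1/((1179 + 748*√11) + 9603965) = 1/(9605144 + 748*√11) ≈ 1.0408e-7)
-C = -(1200643/11532348138274 - 187*√11/23064696276548) = -1200643/11532348138274 + 187*√11/23064696276548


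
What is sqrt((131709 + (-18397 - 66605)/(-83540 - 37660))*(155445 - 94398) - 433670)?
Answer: sqrt(32806613766776698)/2020 ≈ 89666.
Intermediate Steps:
sqrt((131709 + (-18397 - 66605)/(-83540 - 37660))*(155445 - 94398) - 433670) = sqrt((131709 - 85002/(-121200))*61047 - 433670) = sqrt((131709 - 85002*(-1/121200))*61047 - 433670) = sqrt((131709 + 14167/20200)*61047 - 433670) = sqrt((2660535967/20200)*61047 - 433670) = sqrt(162417739177449/20200 - 433670) = sqrt(162408979043449/20200) = sqrt(32806613766776698)/2020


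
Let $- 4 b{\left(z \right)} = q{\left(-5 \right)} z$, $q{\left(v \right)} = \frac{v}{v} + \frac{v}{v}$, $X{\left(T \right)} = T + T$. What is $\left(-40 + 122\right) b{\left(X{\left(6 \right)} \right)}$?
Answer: $-492$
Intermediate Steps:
$X{\left(T \right)} = 2 T$
$q{\left(v \right)} = 2$ ($q{\left(v \right)} = 1 + 1 = 2$)
$b{\left(z \right)} = - \frac{z}{2}$ ($b{\left(z \right)} = - \frac{2 z}{4} = - \frac{z}{2}$)
$\left(-40 + 122\right) b{\left(X{\left(6 \right)} \right)} = \left(-40 + 122\right) \left(- \frac{2 \cdot 6}{2}\right) = 82 \left(\left(- \frac{1}{2}\right) 12\right) = 82 \left(-6\right) = -492$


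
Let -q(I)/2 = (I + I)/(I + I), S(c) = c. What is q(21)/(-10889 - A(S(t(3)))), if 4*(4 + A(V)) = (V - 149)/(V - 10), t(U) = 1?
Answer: 9/49001 ≈ 0.00018367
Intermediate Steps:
A(V) = -4 + (-149 + V)/(4*(-10 + V)) (A(V) = -4 + ((V - 149)/(V - 10))/4 = -4 + ((-149 + V)/(-10 + V))/4 = -4 + (-149 + V)/(4*(-10 + V)))
q(I) = -2 (q(I) = -2*(I + I)/(I + I) = -2*2*I/(2*I) = -2*2*I*1/(2*I) = -2*1 = -2)
q(21)/(-10889 - A(S(t(3)))) = -2/(-10889 - (11 - 15*1)/(4*(-10 + 1))) = -2/(-10889 - (11 - 15)/(4*(-9))) = -2/(-10889 - (-1)*(-4)/(4*9)) = -2/(-10889 - 1*⅑) = -2/(-10889 - ⅑) = -2/(-98002/9) = -2*(-9/98002) = 9/49001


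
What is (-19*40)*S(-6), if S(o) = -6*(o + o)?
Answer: -54720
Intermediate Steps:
S(o) = -12*o
(-19*40)*S(-6) = (-19*40)*(-12*(-6)) = -760*72 = -54720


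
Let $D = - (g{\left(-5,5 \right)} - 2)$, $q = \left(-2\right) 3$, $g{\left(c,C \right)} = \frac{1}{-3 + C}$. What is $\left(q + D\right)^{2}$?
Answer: $\frac{81}{4} \approx 20.25$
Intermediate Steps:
$q = -6$
$D = \frac{3}{2}$ ($D = - (\frac{1}{-3 + 5} - 2) = - (\frac{1}{2} - 2) = \left(-1\right) \left(- \frac{3}{2}\right) = \frac{3}{2} \approx 1.5$)
$\left(q + D\right)^{2} = \left(-6 + \frac{3}{2}\right)^{2} = \left(- \frac{9}{2}\right)^{2} = \frac{81}{4}$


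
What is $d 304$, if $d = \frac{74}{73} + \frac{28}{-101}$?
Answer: $\frac{1650720}{7373} \approx 223.89$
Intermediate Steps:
$d = \frac{5430}{7373}$ ($d = 74 \cdot \frac{1}{73} + 28 \left(- \frac{1}{101}\right) = \frac{74}{73} - \frac{28}{101} = \frac{5430}{7373} \approx 0.73647$)
$d 304 = \frac{5430}{7373} \cdot 304 = \frac{1650720}{7373}$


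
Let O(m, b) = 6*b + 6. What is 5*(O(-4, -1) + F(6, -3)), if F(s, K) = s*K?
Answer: -90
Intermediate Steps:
F(s, K) = K*s
O(m, b) = 6 + 6*b
5*(O(-4, -1) + F(6, -3)) = 5*((6 + 6*(-1)) - 3*6) = 5*((6 - 6) - 18) = 5*(0 - 18) = 5*(-18) = -90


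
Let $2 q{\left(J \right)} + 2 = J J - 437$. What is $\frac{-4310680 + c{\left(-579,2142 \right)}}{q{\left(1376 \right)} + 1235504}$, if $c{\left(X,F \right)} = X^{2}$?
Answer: $- \frac{7950878}{4363945} \approx -1.8219$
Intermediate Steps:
$q{\left(J \right)} = - \frac{439}{2} + \frac{J^{2}}{2}$ ($q{\left(J \right)} = -1 + \frac{J J - 437}{2} = -1 + \frac{J^{2} - 437}{2} = -1 + \frac{-437 + J^{2}}{2} = -1 + \left(- \frac{437}{2} + \frac{J^{2}}{2}\right) = - \frac{439}{2} + \frac{J^{2}}{2}$)
$\frac{-4310680 + c{\left(-579,2142 \right)}}{q{\left(1376 \right)} + 1235504} = \frac{-4310680 + \left(-579\right)^{2}}{\left(- \frac{439}{2} + \frac{1376^{2}}{2}\right) + 1235504} = \frac{-4310680 + 335241}{\left(- \frac{439}{2} + \frac{1}{2} \cdot 1893376\right) + 1235504} = - \frac{3975439}{\left(- \frac{439}{2} + 946688\right) + 1235504} = - \frac{3975439}{\frac{1892937}{2} + 1235504} = - \frac{3975439}{\frac{4363945}{2}} = \left(-3975439\right) \frac{2}{4363945} = - \frac{7950878}{4363945}$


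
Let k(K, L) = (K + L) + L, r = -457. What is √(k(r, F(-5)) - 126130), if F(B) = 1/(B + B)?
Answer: 2*I*√791170/5 ≈ 355.79*I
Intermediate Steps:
F(B) = 1/(2*B)
k(K, L) = K + 2*L
√(k(r, F(-5)) - 126130) = √((-457 + 2*((½)/(-5))) - 126130) = √((-457 + 2*((½)*(-⅕))) - 126130) = √((-457 + 2*(-⅒)) - 126130) = √((-457 - ⅕) - 126130) = √(-2286/5 - 126130) = √(-632936/5) = 2*I*√791170/5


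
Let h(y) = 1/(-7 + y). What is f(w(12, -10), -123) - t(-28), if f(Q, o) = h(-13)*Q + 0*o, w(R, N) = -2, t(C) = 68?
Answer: -679/10 ≈ -67.900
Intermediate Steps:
f(Q, o) = -Q/20 (f(Q, o) = Q/(-7 - 13) + 0*o = Q/(-20) + 0 = -Q/20 + 0 = -Q/20)
f(w(12, -10), -123) - t(-28) = -1/20*(-2) - 1*68 = 1/10 - 68 = -679/10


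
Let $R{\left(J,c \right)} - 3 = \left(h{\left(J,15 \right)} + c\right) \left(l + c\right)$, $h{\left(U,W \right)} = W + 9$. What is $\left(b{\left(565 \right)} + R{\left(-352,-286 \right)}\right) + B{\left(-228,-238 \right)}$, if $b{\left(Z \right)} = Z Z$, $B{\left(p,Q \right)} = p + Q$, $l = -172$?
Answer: $438758$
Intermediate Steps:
$h{\left(U,W \right)} = 9 + W$
$B{\left(p,Q \right)} = Q + p$
$R{\left(J,c \right)} = 3 + \left(-172 + c\right) \left(24 + c\right)$ ($R{\left(J,c \right)} = 3 + \left(\left(9 + 15\right) + c\right) \left(-172 + c\right) = 3 + \left(24 + c\right) \left(-172 + c\right) = 3 + \left(-172 + c\right) \left(24 + c\right)$)
$b{\left(Z \right)} = Z^{2}$
$\left(b{\left(565 \right)} + R{\left(-352,-286 \right)}\right) + B{\left(-228,-238 \right)} = \left(565^{2} - \left(-38203 - 81796\right)\right) - 466 = \left(319225 + \left(-4125 + 81796 + 42328\right)\right) - 466 = \left(319225 + 119999\right) - 466 = 439224 - 466 = 438758$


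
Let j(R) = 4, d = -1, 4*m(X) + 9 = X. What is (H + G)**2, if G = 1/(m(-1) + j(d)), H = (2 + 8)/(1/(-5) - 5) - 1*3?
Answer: 27556/1521 ≈ 18.117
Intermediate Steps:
m(X) = -9/4 + X/4
H = -64/13 (H = 10/(1*(-1/5) - 5) - 3 = 10/(-1/5 - 5) - 3 = 10/(-26/5) - 3 = 10*(-5/26) - 3 = -25/13 - 3 = -64/13 ≈ -4.9231)
G = 2/3 (G = 1/((-9/4 + (1/4)*(-1)) + 4) = 1/((-9/4 - 1/4) + 4) = 1/(-5/2 + 4) = 1/(3/2) = 2/3 ≈ 0.66667)
(H + G)**2 = (-64/13 + 2/3)**2 = (-166/39)**2 = 27556/1521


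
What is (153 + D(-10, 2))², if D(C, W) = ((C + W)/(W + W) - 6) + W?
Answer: 21609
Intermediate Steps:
D(C, W) = -6 + W + (C + W)/(2*W) (D(C, W) = ((C + W)/((2*W)) - 6) + W = ((C + W)*(1/(2*W)) - 6) + W = ((C + W)/(2*W) - 6) + W = (-6 + (C + W)/(2*W)) + W = -6 + W + (C + W)/(2*W))
(153 + D(-10, 2))² = (153 + (-11/2 + 2 + (½)*(-10)/2))² = (153 + (-11/2 + 2 + (½)*(-10)*(½)))² = (153 + (-11/2 + 2 - 5/2))² = (153 - 6)² = 147² = 21609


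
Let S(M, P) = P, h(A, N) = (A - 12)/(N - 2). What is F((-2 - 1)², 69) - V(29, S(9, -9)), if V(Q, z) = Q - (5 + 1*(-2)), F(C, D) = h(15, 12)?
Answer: -257/10 ≈ -25.700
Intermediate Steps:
h(A, N) = (-12 + A)/(-2 + N)
F(C, D) = 3/10 (F(C, D) = (-12 + 15)/(-2 + 12) = 3/10)
V(Q, z) = -3 + Q (V(Q, z) = Q - (5 - 2) = Q - 1*3 = Q - 3 = -3 + Q)
F((-2 - 1)², 69) - V(29, S(9, -9)) = 3/10 - (-3 + 29) = 3/10 - 1*26 = 3/10 - 26 = -257/10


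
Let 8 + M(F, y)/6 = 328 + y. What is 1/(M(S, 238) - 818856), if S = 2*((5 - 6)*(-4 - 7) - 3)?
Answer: -1/815508 ≈ -1.2262e-6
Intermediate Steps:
S = 16 (S = 2*(-1*(-11) - 3) = 2*(11 - 3) = 2*8 = 16)
M(F, y) = 1920 + 6*y (M(F, y) = -48 + 6*(328 + y) = -48 + (1968 + 6*y) = 1920 + 6*y)
1/(M(S, 238) - 818856) = 1/((1920 + 6*238) - 818856) = 1/((1920 + 1428) - 818856) = 1/(3348 - 818856) = 1/(-815508) = -1/815508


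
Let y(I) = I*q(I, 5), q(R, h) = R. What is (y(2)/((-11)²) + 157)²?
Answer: 361038001/14641 ≈ 24659.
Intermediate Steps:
y(I) = I² (y(I) = I*I = I²)
(y(2)/((-11)²) + 157)² = (2²/((-11)²) + 157)² = (4/121 + 157)² = (19001/121)² = 361038001/14641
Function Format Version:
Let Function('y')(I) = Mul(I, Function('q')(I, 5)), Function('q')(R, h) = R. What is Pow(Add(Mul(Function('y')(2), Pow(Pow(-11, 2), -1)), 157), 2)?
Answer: Rational(361038001, 14641) ≈ 24659.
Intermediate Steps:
Function('y')(I) = Pow(I, 2) (Function('y')(I) = Mul(I, I) = Pow(I, 2))
Pow(Add(Mul(Function('y')(2), Pow(Pow(-11, 2), -1)), 157), 2) = Pow(Add(Mul(Pow(2, 2), Pow(Pow(-11, 2), -1)), 157), 2) = Pow(Add(Mul(4, Pow(121, -1)), 157), 2) = Pow(Add(Mul(4, Rational(1, 121)), 157), 2) = Pow(Add(Rational(4, 121), 157), 2) = Pow(Rational(19001, 121), 2) = Rational(361038001, 14641)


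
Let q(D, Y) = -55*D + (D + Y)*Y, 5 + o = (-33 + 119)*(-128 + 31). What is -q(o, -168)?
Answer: -1889605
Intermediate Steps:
o = -8347 (o = -5 + (-33 + 119)*(-128 + 31) = -5 + 86*(-97) = -5 - 8342 = -8347)
q(D, Y) = -55*D + Y*(D + Y)
-q(o, -168) = -((-168)² - 55*(-8347) - 8347*(-168)) = -(28224 + 459085 + 1402296) = -1*1889605 = -1889605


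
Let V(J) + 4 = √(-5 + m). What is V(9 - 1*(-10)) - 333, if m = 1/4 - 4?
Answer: -337 + I*√35/2 ≈ -337.0 + 2.958*I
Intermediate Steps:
m = -15/4 (m = ¼ - 4 = -15/4 ≈ -3.7500)
V(J) = -4 + I*√35/2 (V(J) = -4 + √(-5 - 15/4) = -4 + √(-35/4) = -4 + I*√35/2)
V(9 - 1*(-10)) - 333 = (-4 + I*√35/2) - 333 = -337 + I*√35/2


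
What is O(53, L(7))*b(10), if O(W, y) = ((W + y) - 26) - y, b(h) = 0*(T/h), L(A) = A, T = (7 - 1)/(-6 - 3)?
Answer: 0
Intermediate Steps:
T = -2/3 (T = 6/(-9) = 6*(-1/9) = -2/3 ≈ -0.66667)
b(h) = 0 (b(h) = 0*(-2/(3*h)) = 0)
O(W, y) = -26 + W (O(W, y) = (-26 + W + y) - y = -26 + W)
O(53, L(7))*b(10) = (-26 + 53)*0 = 27*0 = 0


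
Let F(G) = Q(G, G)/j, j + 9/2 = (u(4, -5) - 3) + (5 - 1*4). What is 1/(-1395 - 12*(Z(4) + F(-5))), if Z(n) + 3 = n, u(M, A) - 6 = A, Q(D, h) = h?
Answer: -11/15597 ≈ -0.00070526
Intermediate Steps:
u(M, A) = 6 + A
Z(n) = -3 + n
j = -11/2 (j = -9/2 + (((6 - 5) - 3) + (5 - 1*4)) = -9/2 + ((1 - 3) + (5 - 4)) = -9/2 + (-2 + 1) = -9/2 - 1 = -11/2 ≈ -5.5000)
F(G) = -2*G/11 (F(G) = G/(-11/2) = G*(-2/11) = -2*G/11)
1/(-1395 - 12*(Z(4) + F(-5))) = 1/(-1395 - 12*((-3 + 4) - 2/11*(-5))) = 1/(-1395 - 12*(1 + 10/11)) = 1/(-1395 - 12*21/11) = 1/(-1395 - 252/11) = 1/(-15597/11) = -11/15597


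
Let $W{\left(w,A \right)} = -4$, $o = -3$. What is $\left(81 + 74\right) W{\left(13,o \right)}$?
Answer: $-620$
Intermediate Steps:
$\left(81 + 74\right) W{\left(13,o \right)} = \left(81 + 74\right) \left(-4\right) = 155 \left(-4\right) = -620$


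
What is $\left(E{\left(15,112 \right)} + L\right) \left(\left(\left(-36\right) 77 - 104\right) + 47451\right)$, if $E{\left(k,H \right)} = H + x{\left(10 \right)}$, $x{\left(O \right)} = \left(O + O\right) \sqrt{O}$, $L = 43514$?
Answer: $1944628950 + 891500 \sqrt{10} \approx 1.9474 \cdot 10^{9}$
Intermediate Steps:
$x{\left(O \right)} = 2 O^{\frac{3}{2}}$ ($x{\left(O \right)} = 2 O \sqrt{O} = 2 O^{\frac{3}{2}}$)
$E{\left(k,H \right)} = H + 20 \sqrt{10}$ ($E{\left(k,H \right)} = H + 2 \cdot 10^{\frac{3}{2}} = H + 2 \cdot 10 \sqrt{10} = H + 20 \sqrt{10}$)
$\left(E{\left(15,112 \right)} + L\right) \left(\left(\left(-36\right) 77 - 104\right) + 47451\right) = \left(\left(112 + 20 \sqrt{10}\right) + 43514\right) \left(\left(\left(-36\right) 77 - 104\right) + 47451\right) = \left(43626 + 20 \sqrt{10}\right) \left(\left(-2772 - 104\right) + 47451\right) = \left(43626 + 20 \sqrt{10}\right) \left(-2876 + 47451\right) = \left(43626 + 20 \sqrt{10}\right) 44575 = 1944628950 + 891500 \sqrt{10}$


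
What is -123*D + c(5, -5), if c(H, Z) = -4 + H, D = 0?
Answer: 1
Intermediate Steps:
-123*D + c(5, -5) = -123*0 + (-4 + 5) = 0 + 1 = 1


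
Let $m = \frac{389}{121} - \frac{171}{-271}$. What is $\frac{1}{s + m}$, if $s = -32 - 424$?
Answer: $- \frac{32791}{14826586} \approx -0.0022116$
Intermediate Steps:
$s = -456$ ($s = -32 - 424 = -456$)
$m = \frac{126110}{32791}$ ($m = 389 \cdot \frac{1}{121} - - \frac{171}{271} = \frac{389}{121} + \frac{171}{271} = \frac{126110}{32791} \approx 3.8459$)
$\frac{1}{s + m} = \frac{1}{-456 + \frac{126110}{32791}} = \frac{1}{- \frac{14826586}{32791}} = - \frac{32791}{14826586}$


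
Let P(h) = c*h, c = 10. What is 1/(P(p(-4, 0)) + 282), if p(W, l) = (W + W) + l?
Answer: 1/202 ≈ 0.0049505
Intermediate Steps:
p(W, l) = l + 2*W (p(W, l) = 2*W + l = l + 2*W)
P(h) = 10*h
1/(P(p(-4, 0)) + 282) = 1/(10*(0 + 2*(-4)) + 282) = 1/(10*(0 - 8) + 282) = 1/(10*(-8) + 282) = 1/(-80 + 282) = 1/202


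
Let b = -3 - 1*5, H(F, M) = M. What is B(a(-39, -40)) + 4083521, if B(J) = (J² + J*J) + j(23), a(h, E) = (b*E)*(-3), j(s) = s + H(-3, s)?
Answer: 5926767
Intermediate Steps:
b = -8 (b = -3 - 5 = -8)
j(s) = 2*s (j(s) = s + s = 2*s)
a(h, E) = 24*E (a(h, E) = -8*E*(-3) = 24*E)
B(J) = 46 + 2*J² (B(J) = (J² + J*J) + 2*23 = (J² + J²) + 46 = 2*J² + 46 = 46 + 2*J²)
B(a(-39, -40)) + 4083521 = (46 + 2*(24*(-40))²) + 4083521 = (46 + 2*(-960)²) + 4083521 = (46 + 2*921600) + 4083521 = (46 + 1843200) + 4083521 = 1843246 + 4083521 = 5926767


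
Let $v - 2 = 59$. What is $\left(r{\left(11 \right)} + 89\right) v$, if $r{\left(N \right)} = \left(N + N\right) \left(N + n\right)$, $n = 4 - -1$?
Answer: $26901$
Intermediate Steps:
$n = 5$ ($n = 4 + 1 = 5$)
$v = 61$ ($v = 2 + 59 = 61$)
$r{\left(N \right)} = 2 N \left(5 + N\right)$ ($r{\left(N \right)} = \left(N + N\right) \left(N + 5\right) = 2 N \left(5 + N\right)$)
$\left(r{\left(11 \right)} + 89\right) v = \left(2 \cdot 11 \left(5 + 11\right) + 89\right) 61 = \left(2 \cdot 11 \cdot 16 + 89\right) 61 = \left(352 + 89\right) 61 = 441 \cdot 61 = 26901$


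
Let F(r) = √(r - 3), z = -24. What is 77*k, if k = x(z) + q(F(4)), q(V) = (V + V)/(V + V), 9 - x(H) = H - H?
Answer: 770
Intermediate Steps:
F(r) = √(-3 + r)
x(H) = 9 (x(H) = 9 - (H - H) = 9 - 1*0 = 9 + 0 = 9)
q(V) = 1 (q(V) = (2*V)/((2*V)) = (2*V)*(1/(2*V)) = 1)
k = 10 (k = 9 + 1 = 10)
77*k = 77*10 = 770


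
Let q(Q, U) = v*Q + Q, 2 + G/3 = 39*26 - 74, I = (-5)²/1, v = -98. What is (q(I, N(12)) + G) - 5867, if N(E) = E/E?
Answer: -5478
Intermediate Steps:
I = 25 (I = 25*1 = 25)
G = 2814 (G = -6 + 3*(39*26 - 74) = -6 + 3*(1014 - 74) = -6 + 3*940 = -6 + 2820 = 2814)
N(E) = 1
q(Q, U) = -97*Q (q(Q, U) = -98*Q + Q = -97*Q)
(q(I, N(12)) + G) - 5867 = (-97*25 + 2814) - 5867 = (-2425 + 2814) - 5867 = 389 - 5867 = -5478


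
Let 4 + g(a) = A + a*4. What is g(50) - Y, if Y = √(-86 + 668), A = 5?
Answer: 201 - √582 ≈ 176.88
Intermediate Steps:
g(a) = 1 + 4*a (g(a) = -4 + (5 + a*4) = -4 + (5 + 4*a) = 1 + 4*a)
Y = √582 ≈ 24.125
g(50) - Y = (1 + 4*50) - √582 = (1 + 200) - √582 = 201 - √582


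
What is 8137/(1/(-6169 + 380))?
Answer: -47105093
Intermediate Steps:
8137/(1/(-6169 + 380)) = 8137/(1/(-5789)) = 8137/(-1/5789) = 8137*(-5789) = -47105093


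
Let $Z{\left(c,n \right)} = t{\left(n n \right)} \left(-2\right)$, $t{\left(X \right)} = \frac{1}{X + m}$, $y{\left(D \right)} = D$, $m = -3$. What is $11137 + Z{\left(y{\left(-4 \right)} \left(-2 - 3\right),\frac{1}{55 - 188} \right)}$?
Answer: $\frac{295515710}{26533} \approx 11138.0$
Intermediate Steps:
$t{\left(X \right)} = \frac{1}{-3 + X}$ ($t{\left(X \right)} = \frac{1}{X - 3} = \frac{1}{-3 + X}$)
$Z{\left(c,n \right)} = - \frac{2}{-3 + n^{2}}$ ($Z{\left(c,n \right)} = \frac{1}{-3 + n n} \left(-2\right) = \frac{1}{-3 + n^{2}} \left(-2\right) = - \frac{2}{-3 + n^{2}}$)
$11137 + Z{\left(y{\left(-4 \right)} \left(-2 - 3\right),\frac{1}{55 - 188} \right)} = 11137 - \frac{2}{-3 + \left(\frac{1}{55 - 188}\right)^{2}} = 11137 - \frac{2}{-3 + \left(\frac{1}{-133}\right)^{2}} = 11137 - \frac{2}{-3 + \left(- \frac{1}{133}\right)^{2}} = 11137 - \frac{2}{-3 + \frac{1}{17689}} = 11137 - \frac{2}{- \frac{53066}{17689}} = 11137 - - \frac{17689}{26533} = 11137 + \frac{17689}{26533} = \frac{295515710}{26533}$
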